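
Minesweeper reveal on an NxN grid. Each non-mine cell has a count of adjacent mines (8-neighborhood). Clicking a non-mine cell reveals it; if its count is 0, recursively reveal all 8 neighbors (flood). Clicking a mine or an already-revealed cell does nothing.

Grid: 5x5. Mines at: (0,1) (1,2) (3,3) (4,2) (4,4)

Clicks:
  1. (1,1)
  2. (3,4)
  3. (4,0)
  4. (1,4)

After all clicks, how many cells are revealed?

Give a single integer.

Answer: 15

Derivation:
Click 1 (1,1) count=2: revealed 1 new [(1,1)] -> total=1
Click 2 (3,4) count=2: revealed 1 new [(3,4)] -> total=2
Click 3 (4,0) count=0: revealed 7 new [(1,0) (2,0) (2,1) (3,0) (3,1) (4,0) (4,1)] -> total=9
Click 4 (1,4) count=0: revealed 6 new [(0,3) (0,4) (1,3) (1,4) (2,3) (2,4)] -> total=15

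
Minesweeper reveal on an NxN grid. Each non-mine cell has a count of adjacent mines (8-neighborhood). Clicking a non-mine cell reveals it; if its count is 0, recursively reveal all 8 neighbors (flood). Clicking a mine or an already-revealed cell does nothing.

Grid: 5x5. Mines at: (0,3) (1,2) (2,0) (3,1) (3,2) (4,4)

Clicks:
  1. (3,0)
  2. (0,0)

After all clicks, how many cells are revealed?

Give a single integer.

Click 1 (3,0) count=2: revealed 1 new [(3,0)] -> total=1
Click 2 (0,0) count=0: revealed 4 new [(0,0) (0,1) (1,0) (1,1)] -> total=5

Answer: 5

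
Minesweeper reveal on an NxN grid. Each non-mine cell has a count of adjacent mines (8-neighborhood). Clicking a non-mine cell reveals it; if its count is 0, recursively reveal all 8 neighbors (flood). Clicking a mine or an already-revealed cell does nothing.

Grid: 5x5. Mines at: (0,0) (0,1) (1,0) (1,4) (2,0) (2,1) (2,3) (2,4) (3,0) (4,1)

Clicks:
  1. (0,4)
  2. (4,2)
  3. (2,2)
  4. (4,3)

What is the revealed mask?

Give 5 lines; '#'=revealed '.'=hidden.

Answer: ....#
.....
..#..
..###
..###

Derivation:
Click 1 (0,4) count=1: revealed 1 new [(0,4)] -> total=1
Click 2 (4,2) count=1: revealed 1 new [(4,2)] -> total=2
Click 3 (2,2) count=2: revealed 1 new [(2,2)] -> total=3
Click 4 (4,3) count=0: revealed 5 new [(3,2) (3,3) (3,4) (4,3) (4,4)] -> total=8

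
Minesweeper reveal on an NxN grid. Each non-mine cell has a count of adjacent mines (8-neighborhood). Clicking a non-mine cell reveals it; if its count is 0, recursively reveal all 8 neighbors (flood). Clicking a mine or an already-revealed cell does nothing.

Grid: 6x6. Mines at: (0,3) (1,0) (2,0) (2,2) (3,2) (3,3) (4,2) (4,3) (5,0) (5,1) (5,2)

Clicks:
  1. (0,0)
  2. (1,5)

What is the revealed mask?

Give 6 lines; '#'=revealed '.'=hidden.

Answer: #...##
....##
....##
....##
....##
....##

Derivation:
Click 1 (0,0) count=1: revealed 1 new [(0,0)] -> total=1
Click 2 (1,5) count=0: revealed 12 new [(0,4) (0,5) (1,4) (1,5) (2,4) (2,5) (3,4) (3,5) (4,4) (4,5) (5,4) (5,5)] -> total=13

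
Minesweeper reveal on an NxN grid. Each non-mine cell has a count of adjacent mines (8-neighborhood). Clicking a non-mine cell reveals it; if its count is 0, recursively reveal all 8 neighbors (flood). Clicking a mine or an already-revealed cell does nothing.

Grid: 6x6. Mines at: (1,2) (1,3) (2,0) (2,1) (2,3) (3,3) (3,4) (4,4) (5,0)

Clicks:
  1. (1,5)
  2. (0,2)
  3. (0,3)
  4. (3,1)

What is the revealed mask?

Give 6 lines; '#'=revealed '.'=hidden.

Click 1 (1,5) count=0: revealed 6 new [(0,4) (0,5) (1,4) (1,5) (2,4) (2,5)] -> total=6
Click 2 (0,2) count=2: revealed 1 new [(0,2)] -> total=7
Click 3 (0,3) count=2: revealed 1 new [(0,3)] -> total=8
Click 4 (3,1) count=2: revealed 1 new [(3,1)] -> total=9

Answer: ..####
....##
....##
.#....
......
......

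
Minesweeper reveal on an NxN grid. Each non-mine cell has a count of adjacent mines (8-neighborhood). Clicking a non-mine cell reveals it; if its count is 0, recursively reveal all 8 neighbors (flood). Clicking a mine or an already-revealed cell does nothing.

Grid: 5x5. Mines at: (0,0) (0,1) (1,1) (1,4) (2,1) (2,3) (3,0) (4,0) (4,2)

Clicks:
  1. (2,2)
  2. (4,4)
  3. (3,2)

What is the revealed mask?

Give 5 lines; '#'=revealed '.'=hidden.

Answer: .....
.....
..#..
..###
...##

Derivation:
Click 1 (2,2) count=3: revealed 1 new [(2,2)] -> total=1
Click 2 (4,4) count=0: revealed 4 new [(3,3) (3,4) (4,3) (4,4)] -> total=5
Click 3 (3,2) count=3: revealed 1 new [(3,2)] -> total=6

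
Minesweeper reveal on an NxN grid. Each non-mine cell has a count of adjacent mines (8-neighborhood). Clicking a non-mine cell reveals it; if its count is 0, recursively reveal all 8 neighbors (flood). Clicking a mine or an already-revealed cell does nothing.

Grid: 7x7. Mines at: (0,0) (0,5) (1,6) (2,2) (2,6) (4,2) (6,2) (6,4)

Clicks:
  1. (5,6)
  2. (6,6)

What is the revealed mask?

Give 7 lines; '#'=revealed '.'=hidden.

Click 1 (5,6) count=0: revealed 20 new [(1,3) (1,4) (1,5) (2,3) (2,4) (2,5) (3,3) (3,4) (3,5) (3,6) (4,3) (4,4) (4,5) (4,6) (5,3) (5,4) (5,5) (5,6) (6,5) (6,6)] -> total=20
Click 2 (6,6) count=0: revealed 0 new [(none)] -> total=20

Answer: .......
...###.
...###.
...####
...####
...####
.....##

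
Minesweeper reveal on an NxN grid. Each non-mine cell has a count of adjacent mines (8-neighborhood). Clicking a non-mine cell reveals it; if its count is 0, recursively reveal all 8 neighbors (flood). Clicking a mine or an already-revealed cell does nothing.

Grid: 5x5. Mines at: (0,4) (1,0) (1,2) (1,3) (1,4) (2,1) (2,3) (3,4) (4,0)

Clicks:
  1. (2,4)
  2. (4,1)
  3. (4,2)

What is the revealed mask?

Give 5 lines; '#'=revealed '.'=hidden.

Click 1 (2,4) count=4: revealed 1 new [(2,4)] -> total=1
Click 2 (4,1) count=1: revealed 1 new [(4,1)] -> total=2
Click 3 (4,2) count=0: revealed 5 new [(3,1) (3,2) (3,3) (4,2) (4,3)] -> total=7

Answer: .....
.....
....#
.###.
.###.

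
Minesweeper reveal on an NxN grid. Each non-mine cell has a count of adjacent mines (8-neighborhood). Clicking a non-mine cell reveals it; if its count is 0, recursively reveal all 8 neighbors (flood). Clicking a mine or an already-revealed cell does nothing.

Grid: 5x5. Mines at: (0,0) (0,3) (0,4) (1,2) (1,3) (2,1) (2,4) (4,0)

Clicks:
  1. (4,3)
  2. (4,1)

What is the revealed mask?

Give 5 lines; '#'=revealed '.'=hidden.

Answer: .....
.....
.....
.####
.####

Derivation:
Click 1 (4,3) count=0: revealed 8 new [(3,1) (3,2) (3,3) (3,4) (4,1) (4,2) (4,3) (4,4)] -> total=8
Click 2 (4,1) count=1: revealed 0 new [(none)] -> total=8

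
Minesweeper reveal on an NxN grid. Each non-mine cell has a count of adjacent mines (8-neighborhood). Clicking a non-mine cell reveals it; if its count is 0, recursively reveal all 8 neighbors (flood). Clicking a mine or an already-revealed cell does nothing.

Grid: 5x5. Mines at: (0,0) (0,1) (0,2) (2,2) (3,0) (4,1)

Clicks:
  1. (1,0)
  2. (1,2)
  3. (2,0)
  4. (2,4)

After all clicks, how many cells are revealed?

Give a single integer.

Click 1 (1,0) count=2: revealed 1 new [(1,0)] -> total=1
Click 2 (1,2) count=3: revealed 1 new [(1,2)] -> total=2
Click 3 (2,0) count=1: revealed 1 new [(2,0)] -> total=3
Click 4 (2,4) count=0: revealed 12 new [(0,3) (0,4) (1,3) (1,4) (2,3) (2,4) (3,2) (3,3) (3,4) (4,2) (4,3) (4,4)] -> total=15

Answer: 15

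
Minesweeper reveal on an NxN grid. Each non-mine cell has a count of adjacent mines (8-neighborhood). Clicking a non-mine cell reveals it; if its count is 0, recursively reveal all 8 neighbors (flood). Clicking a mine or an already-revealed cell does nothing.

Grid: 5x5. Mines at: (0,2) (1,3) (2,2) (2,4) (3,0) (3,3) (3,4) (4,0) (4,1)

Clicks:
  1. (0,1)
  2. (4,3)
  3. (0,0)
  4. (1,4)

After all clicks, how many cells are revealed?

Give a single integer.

Click 1 (0,1) count=1: revealed 1 new [(0,1)] -> total=1
Click 2 (4,3) count=2: revealed 1 new [(4,3)] -> total=2
Click 3 (0,0) count=0: revealed 5 new [(0,0) (1,0) (1,1) (2,0) (2,1)] -> total=7
Click 4 (1,4) count=2: revealed 1 new [(1,4)] -> total=8

Answer: 8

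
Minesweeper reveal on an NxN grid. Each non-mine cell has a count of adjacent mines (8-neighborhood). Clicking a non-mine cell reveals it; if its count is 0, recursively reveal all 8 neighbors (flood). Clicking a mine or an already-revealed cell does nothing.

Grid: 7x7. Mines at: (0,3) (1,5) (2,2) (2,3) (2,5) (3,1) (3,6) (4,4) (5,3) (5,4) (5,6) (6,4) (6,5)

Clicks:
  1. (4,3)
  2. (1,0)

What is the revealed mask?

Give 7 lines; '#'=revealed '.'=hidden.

Answer: ###....
###....
##.....
.......
...#...
.......
.......

Derivation:
Click 1 (4,3) count=3: revealed 1 new [(4,3)] -> total=1
Click 2 (1,0) count=0: revealed 8 new [(0,0) (0,1) (0,2) (1,0) (1,1) (1,2) (2,0) (2,1)] -> total=9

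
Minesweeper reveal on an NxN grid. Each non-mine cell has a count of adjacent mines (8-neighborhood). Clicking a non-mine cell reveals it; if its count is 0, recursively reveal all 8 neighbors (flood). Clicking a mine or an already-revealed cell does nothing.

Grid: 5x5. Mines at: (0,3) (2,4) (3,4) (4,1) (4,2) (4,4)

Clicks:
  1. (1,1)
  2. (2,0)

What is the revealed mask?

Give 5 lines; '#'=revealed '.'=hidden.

Click 1 (1,1) count=0: revealed 15 new [(0,0) (0,1) (0,2) (1,0) (1,1) (1,2) (1,3) (2,0) (2,1) (2,2) (2,3) (3,0) (3,1) (3,2) (3,3)] -> total=15
Click 2 (2,0) count=0: revealed 0 new [(none)] -> total=15

Answer: ###..
####.
####.
####.
.....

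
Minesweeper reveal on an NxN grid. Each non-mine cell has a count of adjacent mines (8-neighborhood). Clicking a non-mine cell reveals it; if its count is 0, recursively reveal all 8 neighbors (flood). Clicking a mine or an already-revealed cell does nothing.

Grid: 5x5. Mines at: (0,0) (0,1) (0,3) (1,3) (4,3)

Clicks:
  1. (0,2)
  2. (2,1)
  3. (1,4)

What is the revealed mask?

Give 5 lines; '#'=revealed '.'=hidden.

Answer: ..#..
###.#
###..
###..
###..

Derivation:
Click 1 (0,2) count=3: revealed 1 new [(0,2)] -> total=1
Click 2 (2,1) count=0: revealed 12 new [(1,0) (1,1) (1,2) (2,0) (2,1) (2,2) (3,0) (3,1) (3,2) (4,0) (4,1) (4,2)] -> total=13
Click 3 (1,4) count=2: revealed 1 new [(1,4)] -> total=14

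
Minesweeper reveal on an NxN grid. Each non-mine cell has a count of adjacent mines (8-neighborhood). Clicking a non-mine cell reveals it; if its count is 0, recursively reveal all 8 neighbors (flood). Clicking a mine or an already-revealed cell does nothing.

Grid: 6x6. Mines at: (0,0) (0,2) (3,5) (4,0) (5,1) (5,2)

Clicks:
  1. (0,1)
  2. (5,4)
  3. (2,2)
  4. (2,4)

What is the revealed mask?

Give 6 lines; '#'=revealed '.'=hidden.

Answer: .#.###
######
######
#####.
.#####
...###

Derivation:
Click 1 (0,1) count=2: revealed 1 new [(0,1)] -> total=1
Click 2 (5,4) count=0: revealed 6 new [(4,3) (4,4) (4,5) (5,3) (5,4) (5,5)] -> total=7
Click 3 (2,2) count=0: revealed 22 new [(0,3) (0,4) (0,5) (1,0) (1,1) (1,2) (1,3) (1,4) (1,5) (2,0) (2,1) (2,2) (2,3) (2,4) (2,5) (3,0) (3,1) (3,2) (3,3) (3,4) (4,1) (4,2)] -> total=29
Click 4 (2,4) count=1: revealed 0 new [(none)] -> total=29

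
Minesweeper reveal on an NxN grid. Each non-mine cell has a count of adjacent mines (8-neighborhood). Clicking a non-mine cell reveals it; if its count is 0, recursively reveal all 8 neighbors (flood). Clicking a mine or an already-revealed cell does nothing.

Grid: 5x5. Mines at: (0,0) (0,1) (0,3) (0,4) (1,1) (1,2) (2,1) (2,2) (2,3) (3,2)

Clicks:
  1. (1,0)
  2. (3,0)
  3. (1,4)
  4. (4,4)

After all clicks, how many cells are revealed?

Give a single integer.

Click 1 (1,0) count=4: revealed 1 new [(1,0)] -> total=1
Click 2 (3,0) count=1: revealed 1 new [(3,0)] -> total=2
Click 3 (1,4) count=3: revealed 1 new [(1,4)] -> total=3
Click 4 (4,4) count=0: revealed 4 new [(3,3) (3,4) (4,3) (4,4)] -> total=7

Answer: 7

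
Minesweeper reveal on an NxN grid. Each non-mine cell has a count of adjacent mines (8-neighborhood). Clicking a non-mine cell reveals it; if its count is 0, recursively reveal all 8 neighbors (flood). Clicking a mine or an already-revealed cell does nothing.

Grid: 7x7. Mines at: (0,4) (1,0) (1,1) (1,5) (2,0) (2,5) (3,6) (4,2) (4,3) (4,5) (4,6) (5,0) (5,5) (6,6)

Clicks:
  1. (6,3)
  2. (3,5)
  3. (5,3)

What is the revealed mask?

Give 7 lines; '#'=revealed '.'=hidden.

Answer: .......
.......
.......
.....#.
.......
.####..
.####..

Derivation:
Click 1 (6,3) count=0: revealed 8 new [(5,1) (5,2) (5,3) (5,4) (6,1) (6,2) (6,3) (6,4)] -> total=8
Click 2 (3,5) count=4: revealed 1 new [(3,5)] -> total=9
Click 3 (5,3) count=2: revealed 0 new [(none)] -> total=9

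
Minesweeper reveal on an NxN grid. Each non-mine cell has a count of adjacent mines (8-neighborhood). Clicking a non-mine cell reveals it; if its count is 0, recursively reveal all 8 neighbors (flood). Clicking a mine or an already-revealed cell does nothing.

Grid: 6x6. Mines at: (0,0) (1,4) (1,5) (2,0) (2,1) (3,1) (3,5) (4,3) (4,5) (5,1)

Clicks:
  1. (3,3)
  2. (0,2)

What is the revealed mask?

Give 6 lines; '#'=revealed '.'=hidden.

Click 1 (3,3) count=1: revealed 1 new [(3,3)] -> total=1
Click 2 (0,2) count=0: revealed 6 new [(0,1) (0,2) (0,3) (1,1) (1,2) (1,3)] -> total=7

Answer: .###..
.###..
......
...#..
......
......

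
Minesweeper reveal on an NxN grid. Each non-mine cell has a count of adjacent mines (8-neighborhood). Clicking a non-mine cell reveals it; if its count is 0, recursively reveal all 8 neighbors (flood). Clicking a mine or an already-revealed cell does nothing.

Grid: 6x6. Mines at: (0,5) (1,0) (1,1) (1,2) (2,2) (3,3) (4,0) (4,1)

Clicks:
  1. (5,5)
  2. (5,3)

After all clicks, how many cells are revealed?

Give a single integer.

Answer: 14

Derivation:
Click 1 (5,5) count=0: revealed 14 new [(1,4) (1,5) (2,4) (2,5) (3,4) (3,5) (4,2) (4,3) (4,4) (4,5) (5,2) (5,3) (5,4) (5,5)] -> total=14
Click 2 (5,3) count=0: revealed 0 new [(none)] -> total=14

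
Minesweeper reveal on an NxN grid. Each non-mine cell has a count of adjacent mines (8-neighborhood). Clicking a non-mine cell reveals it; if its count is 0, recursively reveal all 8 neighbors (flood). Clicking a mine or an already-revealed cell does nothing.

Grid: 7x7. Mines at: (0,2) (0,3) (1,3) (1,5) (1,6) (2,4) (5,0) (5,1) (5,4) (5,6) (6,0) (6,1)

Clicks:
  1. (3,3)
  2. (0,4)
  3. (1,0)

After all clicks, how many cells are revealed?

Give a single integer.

Click 1 (3,3) count=1: revealed 1 new [(3,3)] -> total=1
Click 2 (0,4) count=3: revealed 1 new [(0,4)] -> total=2
Click 3 (1,0) count=0: revealed 16 new [(0,0) (0,1) (1,0) (1,1) (1,2) (2,0) (2,1) (2,2) (2,3) (3,0) (3,1) (3,2) (4,0) (4,1) (4,2) (4,3)] -> total=18

Answer: 18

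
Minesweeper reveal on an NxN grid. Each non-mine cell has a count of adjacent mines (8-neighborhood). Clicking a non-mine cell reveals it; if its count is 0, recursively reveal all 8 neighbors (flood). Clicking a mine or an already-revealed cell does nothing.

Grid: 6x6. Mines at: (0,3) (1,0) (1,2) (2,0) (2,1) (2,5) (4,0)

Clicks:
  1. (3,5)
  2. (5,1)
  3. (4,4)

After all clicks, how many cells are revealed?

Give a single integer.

Click 1 (3,5) count=1: revealed 1 new [(3,5)] -> total=1
Click 2 (5,1) count=1: revealed 1 new [(5,1)] -> total=2
Click 3 (4,4) count=0: revealed 16 new [(2,2) (2,3) (2,4) (3,1) (3,2) (3,3) (3,4) (4,1) (4,2) (4,3) (4,4) (4,5) (5,2) (5,3) (5,4) (5,5)] -> total=18

Answer: 18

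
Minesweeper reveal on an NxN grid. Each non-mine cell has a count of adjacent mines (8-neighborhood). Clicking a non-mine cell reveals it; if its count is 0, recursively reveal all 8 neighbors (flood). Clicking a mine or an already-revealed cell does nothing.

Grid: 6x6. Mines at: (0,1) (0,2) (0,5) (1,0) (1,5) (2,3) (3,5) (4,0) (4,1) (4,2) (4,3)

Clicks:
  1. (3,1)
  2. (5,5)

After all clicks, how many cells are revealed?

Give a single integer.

Click 1 (3,1) count=3: revealed 1 new [(3,1)] -> total=1
Click 2 (5,5) count=0: revealed 4 new [(4,4) (4,5) (5,4) (5,5)] -> total=5

Answer: 5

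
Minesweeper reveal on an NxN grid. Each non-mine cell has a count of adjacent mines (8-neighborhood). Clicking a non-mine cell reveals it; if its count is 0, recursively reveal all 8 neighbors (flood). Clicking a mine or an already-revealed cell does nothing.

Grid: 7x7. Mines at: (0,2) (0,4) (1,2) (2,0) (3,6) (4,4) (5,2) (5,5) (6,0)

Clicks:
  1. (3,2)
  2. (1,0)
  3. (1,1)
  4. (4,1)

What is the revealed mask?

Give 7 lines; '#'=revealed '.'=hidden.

Answer: .......
##.....
.###...
.###...
.###...
.......
.......

Derivation:
Click 1 (3,2) count=0: revealed 9 new [(2,1) (2,2) (2,3) (3,1) (3,2) (3,3) (4,1) (4,2) (4,3)] -> total=9
Click 2 (1,0) count=1: revealed 1 new [(1,0)] -> total=10
Click 3 (1,1) count=3: revealed 1 new [(1,1)] -> total=11
Click 4 (4,1) count=1: revealed 0 new [(none)] -> total=11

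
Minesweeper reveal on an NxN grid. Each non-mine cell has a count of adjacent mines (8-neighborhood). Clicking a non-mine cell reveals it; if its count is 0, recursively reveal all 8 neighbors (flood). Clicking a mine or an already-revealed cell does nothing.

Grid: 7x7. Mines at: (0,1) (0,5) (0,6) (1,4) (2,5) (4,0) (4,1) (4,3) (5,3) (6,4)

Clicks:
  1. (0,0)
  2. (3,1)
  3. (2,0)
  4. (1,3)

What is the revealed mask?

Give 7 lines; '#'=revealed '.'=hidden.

Answer: #......
####...
####...
####...
.......
.......
.......

Derivation:
Click 1 (0,0) count=1: revealed 1 new [(0,0)] -> total=1
Click 2 (3,1) count=2: revealed 1 new [(3,1)] -> total=2
Click 3 (2,0) count=0: revealed 11 new [(1,0) (1,1) (1,2) (1,3) (2,0) (2,1) (2,2) (2,3) (3,0) (3,2) (3,3)] -> total=13
Click 4 (1,3) count=1: revealed 0 new [(none)] -> total=13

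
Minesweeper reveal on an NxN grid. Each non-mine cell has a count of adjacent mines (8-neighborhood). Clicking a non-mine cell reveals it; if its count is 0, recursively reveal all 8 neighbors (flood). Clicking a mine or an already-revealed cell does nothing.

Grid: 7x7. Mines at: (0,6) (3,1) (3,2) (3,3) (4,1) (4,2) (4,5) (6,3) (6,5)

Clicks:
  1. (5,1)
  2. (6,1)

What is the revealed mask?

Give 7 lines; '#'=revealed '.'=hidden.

Answer: .......
.......
.......
.......
.......
###....
###....

Derivation:
Click 1 (5,1) count=2: revealed 1 new [(5,1)] -> total=1
Click 2 (6,1) count=0: revealed 5 new [(5,0) (5,2) (6,0) (6,1) (6,2)] -> total=6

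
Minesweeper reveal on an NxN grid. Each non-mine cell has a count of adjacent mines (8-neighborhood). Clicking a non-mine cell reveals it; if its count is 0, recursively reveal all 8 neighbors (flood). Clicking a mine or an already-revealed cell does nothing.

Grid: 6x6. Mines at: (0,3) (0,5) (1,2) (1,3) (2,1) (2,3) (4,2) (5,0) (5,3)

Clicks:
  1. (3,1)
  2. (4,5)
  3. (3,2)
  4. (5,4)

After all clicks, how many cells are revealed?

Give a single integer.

Click 1 (3,1) count=2: revealed 1 new [(3,1)] -> total=1
Click 2 (4,5) count=0: revealed 10 new [(1,4) (1,5) (2,4) (2,5) (3,4) (3,5) (4,4) (4,5) (5,4) (5,5)] -> total=11
Click 3 (3,2) count=3: revealed 1 new [(3,2)] -> total=12
Click 4 (5,4) count=1: revealed 0 new [(none)] -> total=12

Answer: 12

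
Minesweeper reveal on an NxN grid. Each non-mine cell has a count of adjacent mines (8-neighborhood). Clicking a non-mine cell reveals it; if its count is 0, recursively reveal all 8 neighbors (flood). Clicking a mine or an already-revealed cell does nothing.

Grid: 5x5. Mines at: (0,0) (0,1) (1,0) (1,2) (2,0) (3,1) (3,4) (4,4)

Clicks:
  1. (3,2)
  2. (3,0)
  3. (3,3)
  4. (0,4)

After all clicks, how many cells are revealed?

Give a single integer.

Answer: 9

Derivation:
Click 1 (3,2) count=1: revealed 1 new [(3,2)] -> total=1
Click 2 (3,0) count=2: revealed 1 new [(3,0)] -> total=2
Click 3 (3,3) count=2: revealed 1 new [(3,3)] -> total=3
Click 4 (0,4) count=0: revealed 6 new [(0,3) (0,4) (1,3) (1,4) (2,3) (2,4)] -> total=9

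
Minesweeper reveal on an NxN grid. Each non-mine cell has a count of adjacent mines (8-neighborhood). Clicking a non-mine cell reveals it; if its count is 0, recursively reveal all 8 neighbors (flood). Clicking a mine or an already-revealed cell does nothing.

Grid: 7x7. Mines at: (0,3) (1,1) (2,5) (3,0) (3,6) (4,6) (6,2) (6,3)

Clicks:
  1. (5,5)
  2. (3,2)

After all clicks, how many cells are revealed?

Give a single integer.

Click 1 (5,5) count=1: revealed 1 new [(5,5)] -> total=1
Click 2 (3,2) count=0: revealed 21 new [(1,2) (1,3) (1,4) (2,1) (2,2) (2,3) (2,4) (3,1) (3,2) (3,3) (3,4) (3,5) (4,1) (4,2) (4,3) (4,4) (4,5) (5,1) (5,2) (5,3) (5,4)] -> total=22

Answer: 22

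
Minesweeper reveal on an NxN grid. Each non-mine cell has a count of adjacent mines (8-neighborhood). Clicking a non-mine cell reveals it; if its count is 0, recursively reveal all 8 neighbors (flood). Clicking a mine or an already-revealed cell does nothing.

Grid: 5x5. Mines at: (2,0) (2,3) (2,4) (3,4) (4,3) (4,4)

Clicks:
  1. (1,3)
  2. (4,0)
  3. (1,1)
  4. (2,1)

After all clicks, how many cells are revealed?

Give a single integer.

Answer: 9

Derivation:
Click 1 (1,3) count=2: revealed 1 new [(1,3)] -> total=1
Click 2 (4,0) count=0: revealed 6 new [(3,0) (3,1) (3,2) (4,0) (4,1) (4,2)] -> total=7
Click 3 (1,1) count=1: revealed 1 new [(1,1)] -> total=8
Click 4 (2,1) count=1: revealed 1 new [(2,1)] -> total=9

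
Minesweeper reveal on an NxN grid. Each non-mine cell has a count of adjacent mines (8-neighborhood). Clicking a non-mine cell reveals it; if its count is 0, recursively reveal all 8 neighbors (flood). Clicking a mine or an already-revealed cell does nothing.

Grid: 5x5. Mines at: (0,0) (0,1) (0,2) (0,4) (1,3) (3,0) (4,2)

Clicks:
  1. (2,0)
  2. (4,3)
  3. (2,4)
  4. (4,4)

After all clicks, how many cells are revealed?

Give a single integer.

Answer: 7

Derivation:
Click 1 (2,0) count=1: revealed 1 new [(2,0)] -> total=1
Click 2 (4,3) count=1: revealed 1 new [(4,3)] -> total=2
Click 3 (2,4) count=1: revealed 1 new [(2,4)] -> total=3
Click 4 (4,4) count=0: revealed 4 new [(2,3) (3,3) (3,4) (4,4)] -> total=7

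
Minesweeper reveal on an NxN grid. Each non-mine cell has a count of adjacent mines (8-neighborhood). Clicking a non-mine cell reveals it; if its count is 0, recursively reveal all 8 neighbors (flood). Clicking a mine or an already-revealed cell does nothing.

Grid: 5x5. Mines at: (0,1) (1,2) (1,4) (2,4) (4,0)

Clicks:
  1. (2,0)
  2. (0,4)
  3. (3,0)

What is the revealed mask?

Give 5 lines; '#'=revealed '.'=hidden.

Click 1 (2,0) count=0: revealed 6 new [(1,0) (1,1) (2,0) (2,1) (3,0) (3,1)] -> total=6
Click 2 (0,4) count=1: revealed 1 new [(0,4)] -> total=7
Click 3 (3,0) count=1: revealed 0 new [(none)] -> total=7

Answer: ....#
##...
##...
##...
.....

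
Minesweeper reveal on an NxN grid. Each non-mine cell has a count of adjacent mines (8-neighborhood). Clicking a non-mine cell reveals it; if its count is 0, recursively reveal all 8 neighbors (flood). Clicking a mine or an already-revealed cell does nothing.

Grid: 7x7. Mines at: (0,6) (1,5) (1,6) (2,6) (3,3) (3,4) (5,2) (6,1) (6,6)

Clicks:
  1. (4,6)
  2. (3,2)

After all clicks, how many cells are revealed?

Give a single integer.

Click 1 (4,6) count=0: revealed 6 new [(3,5) (3,6) (4,5) (4,6) (5,5) (5,6)] -> total=6
Click 2 (3,2) count=1: revealed 1 new [(3,2)] -> total=7

Answer: 7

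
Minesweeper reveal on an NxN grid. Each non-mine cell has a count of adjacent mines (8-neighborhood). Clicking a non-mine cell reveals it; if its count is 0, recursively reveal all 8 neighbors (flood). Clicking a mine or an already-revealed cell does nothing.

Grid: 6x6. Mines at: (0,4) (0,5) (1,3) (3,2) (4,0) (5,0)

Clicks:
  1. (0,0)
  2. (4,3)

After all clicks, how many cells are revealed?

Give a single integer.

Answer: 12

Derivation:
Click 1 (0,0) count=0: revealed 11 new [(0,0) (0,1) (0,2) (1,0) (1,1) (1,2) (2,0) (2,1) (2,2) (3,0) (3,1)] -> total=11
Click 2 (4,3) count=1: revealed 1 new [(4,3)] -> total=12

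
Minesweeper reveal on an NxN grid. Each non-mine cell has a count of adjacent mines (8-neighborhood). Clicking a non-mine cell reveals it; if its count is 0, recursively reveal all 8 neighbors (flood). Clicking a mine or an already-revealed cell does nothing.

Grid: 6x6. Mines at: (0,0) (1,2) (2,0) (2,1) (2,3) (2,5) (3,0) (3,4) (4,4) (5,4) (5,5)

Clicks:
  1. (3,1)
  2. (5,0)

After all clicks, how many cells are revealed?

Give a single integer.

Click 1 (3,1) count=3: revealed 1 new [(3,1)] -> total=1
Click 2 (5,0) count=0: revealed 10 new [(3,2) (3,3) (4,0) (4,1) (4,2) (4,3) (5,0) (5,1) (5,2) (5,3)] -> total=11

Answer: 11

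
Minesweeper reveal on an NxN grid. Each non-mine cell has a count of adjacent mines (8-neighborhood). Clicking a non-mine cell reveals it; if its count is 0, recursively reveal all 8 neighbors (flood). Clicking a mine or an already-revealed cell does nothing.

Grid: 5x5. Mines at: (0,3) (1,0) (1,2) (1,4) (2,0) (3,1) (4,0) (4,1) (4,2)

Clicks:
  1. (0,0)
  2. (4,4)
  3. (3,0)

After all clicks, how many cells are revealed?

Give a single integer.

Answer: 8

Derivation:
Click 1 (0,0) count=1: revealed 1 new [(0,0)] -> total=1
Click 2 (4,4) count=0: revealed 6 new [(2,3) (2,4) (3,3) (3,4) (4,3) (4,4)] -> total=7
Click 3 (3,0) count=4: revealed 1 new [(3,0)] -> total=8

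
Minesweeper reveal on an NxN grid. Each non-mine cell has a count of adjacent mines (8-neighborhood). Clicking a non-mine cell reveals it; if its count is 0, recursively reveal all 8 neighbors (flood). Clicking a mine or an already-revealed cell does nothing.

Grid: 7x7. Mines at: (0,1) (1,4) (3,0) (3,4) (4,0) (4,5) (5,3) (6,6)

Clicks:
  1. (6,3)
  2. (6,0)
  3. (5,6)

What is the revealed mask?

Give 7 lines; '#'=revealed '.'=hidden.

Click 1 (6,3) count=1: revealed 1 new [(6,3)] -> total=1
Click 2 (6,0) count=0: revealed 6 new [(5,0) (5,1) (5,2) (6,0) (6,1) (6,2)] -> total=7
Click 3 (5,6) count=2: revealed 1 new [(5,6)] -> total=8

Answer: .......
.......
.......
.......
.......
###...#
####...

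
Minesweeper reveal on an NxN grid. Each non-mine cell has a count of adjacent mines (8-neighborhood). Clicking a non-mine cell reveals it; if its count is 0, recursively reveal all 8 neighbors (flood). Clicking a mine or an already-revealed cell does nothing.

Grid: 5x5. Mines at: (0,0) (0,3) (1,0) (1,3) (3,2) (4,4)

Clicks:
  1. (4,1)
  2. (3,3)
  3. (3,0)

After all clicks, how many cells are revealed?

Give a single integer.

Answer: 7

Derivation:
Click 1 (4,1) count=1: revealed 1 new [(4,1)] -> total=1
Click 2 (3,3) count=2: revealed 1 new [(3,3)] -> total=2
Click 3 (3,0) count=0: revealed 5 new [(2,0) (2,1) (3,0) (3,1) (4,0)] -> total=7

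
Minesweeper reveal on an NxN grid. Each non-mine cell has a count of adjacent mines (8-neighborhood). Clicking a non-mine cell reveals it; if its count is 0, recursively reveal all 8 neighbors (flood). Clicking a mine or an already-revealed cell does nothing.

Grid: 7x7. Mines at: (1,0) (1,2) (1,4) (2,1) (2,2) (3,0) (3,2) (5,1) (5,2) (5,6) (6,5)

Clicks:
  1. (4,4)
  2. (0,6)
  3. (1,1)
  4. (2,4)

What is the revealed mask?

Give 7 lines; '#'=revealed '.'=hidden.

Click 1 (4,4) count=0: revealed 19 new [(0,5) (0,6) (1,5) (1,6) (2,3) (2,4) (2,5) (2,6) (3,3) (3,4) (3,5) (3,6) (4,3) (4,4) (4,5) (4,6) (5,3) (5,4) (5,5)] -> total=19
Click 2 (0,6) count=0: revealed 0 new [(none)] -> total=19
Click 3 (1,1) count=4: revealed 1 new [(1,1)] -> total=20
Click 4 (2,4) count=1: revealed 0 new [(none)] -> total=20

Answer: .....##
.#...##
...####
...####
...####
...###.
.......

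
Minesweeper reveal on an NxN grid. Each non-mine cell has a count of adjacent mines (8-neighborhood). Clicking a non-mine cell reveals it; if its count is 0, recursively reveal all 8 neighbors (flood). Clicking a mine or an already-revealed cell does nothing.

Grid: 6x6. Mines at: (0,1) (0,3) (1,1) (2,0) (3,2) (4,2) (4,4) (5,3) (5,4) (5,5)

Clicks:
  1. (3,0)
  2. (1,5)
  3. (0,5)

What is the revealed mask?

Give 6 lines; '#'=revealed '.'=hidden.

Click 1 (3,0) count=1: revealed 1 new [(3,0)] -> total=1
Click 2 (1,5) count=0: revealed 11 new [(0,4) (0,5) (1,3) (1,4) (1,5) (2,3) (2,4) (2,5) (3,3) (3,4) (3,5)] -> total=12
Click 3 (0,5) count=0: revealed 0 new [(none)] -> total=12

Answer: ....##
...###
...###
#..###
......
......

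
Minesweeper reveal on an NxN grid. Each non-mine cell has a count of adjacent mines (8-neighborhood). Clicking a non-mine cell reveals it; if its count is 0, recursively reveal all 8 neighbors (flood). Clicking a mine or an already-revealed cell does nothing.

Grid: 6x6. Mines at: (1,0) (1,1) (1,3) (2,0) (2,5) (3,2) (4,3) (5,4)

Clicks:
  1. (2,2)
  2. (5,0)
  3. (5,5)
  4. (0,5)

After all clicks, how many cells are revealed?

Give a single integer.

Click 1 (2,2) count=3: revealed 1 new [(2,2)] -> total=1
Click 2 (5,0) count=0: revealed 8 new [(3,0) (3,1) (4,0) (4,1) (4,2) (5,0) (5,1) (5,2)] -> total=9
Click 3 (5,5) count=1: revealed 1 new [(5,5)] -> total=10
Click 4 (0,5) count=0: revealed 4 new [(0,4) (0,5) (1,4) (1,5)] -> total=14

Answer: 14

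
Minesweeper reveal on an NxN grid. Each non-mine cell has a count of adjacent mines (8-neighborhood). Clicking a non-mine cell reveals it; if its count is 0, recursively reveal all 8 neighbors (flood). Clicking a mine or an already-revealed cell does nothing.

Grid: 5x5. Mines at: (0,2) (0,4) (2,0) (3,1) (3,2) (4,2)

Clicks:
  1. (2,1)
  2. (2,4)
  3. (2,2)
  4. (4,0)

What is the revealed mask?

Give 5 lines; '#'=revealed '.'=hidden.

Click 1 (2,1) count=3: revealed 1 new [(2,1)] -> total=1
Click 2 (2,4) count=0: revealed 8 new [(1,3) (1,4) (2,3) (2,4) (3,3) (3,4) (4,3) (4,4)] -> total=9
Click 3 (2,2) count=2: revealed 1 new [(2,2)] -> total=10
Click 4 (4,0) count=1: revealed 1 new [(4,0)] -> total=11

Answer: .....
...##
.####
...##
#..##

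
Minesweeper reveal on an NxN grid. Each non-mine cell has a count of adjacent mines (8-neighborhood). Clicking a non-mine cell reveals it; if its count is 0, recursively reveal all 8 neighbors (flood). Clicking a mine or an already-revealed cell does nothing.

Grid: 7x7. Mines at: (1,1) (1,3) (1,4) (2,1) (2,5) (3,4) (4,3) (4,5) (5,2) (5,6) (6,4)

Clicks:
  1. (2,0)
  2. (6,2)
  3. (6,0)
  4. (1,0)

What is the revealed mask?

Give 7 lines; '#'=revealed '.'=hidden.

Answer: .......
#......
#......
##.....
##.....
##.....
###....

Derivation:
Click 1 (2,0) count=2: revealed 1 new [(2,0)] -> total=1
Click 2 (6,2) count=1: revealed 1 new [(6,2)] -> total=2
Click 3 (6,0) count=0: revealed 8 new [(3,0) (3,1) (4,0) (4,1) (5,0) (5,1) (6,0) (6,1)] -> total=10
Click 4 (1,0) count=2: revealed 1 new [(1,0)] -> total=11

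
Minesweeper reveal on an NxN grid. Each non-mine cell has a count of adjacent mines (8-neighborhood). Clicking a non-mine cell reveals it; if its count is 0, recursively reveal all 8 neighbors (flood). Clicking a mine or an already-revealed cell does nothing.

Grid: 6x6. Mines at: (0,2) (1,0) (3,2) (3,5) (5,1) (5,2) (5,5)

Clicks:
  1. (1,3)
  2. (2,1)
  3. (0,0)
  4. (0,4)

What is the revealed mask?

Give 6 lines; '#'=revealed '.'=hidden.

Answer: #..###
...###
.#.###
......
......
......

Derivation:
Click 1 (1,3) count=1: revealed 1 new [(1,3)] -> total=1
Click 2 (2,1) count=2: revealed 1 new [(2,1)] -> total=2
Click 3 (0,0) count=1: revealed 1 new [(0,0)] -> total=3
Click 4 (0,4) count=0: revealed 8 new [(0,3) (0,4) (0,5) (1,4) (1,5) (2,3) (2,4) (2,5)] -> total=11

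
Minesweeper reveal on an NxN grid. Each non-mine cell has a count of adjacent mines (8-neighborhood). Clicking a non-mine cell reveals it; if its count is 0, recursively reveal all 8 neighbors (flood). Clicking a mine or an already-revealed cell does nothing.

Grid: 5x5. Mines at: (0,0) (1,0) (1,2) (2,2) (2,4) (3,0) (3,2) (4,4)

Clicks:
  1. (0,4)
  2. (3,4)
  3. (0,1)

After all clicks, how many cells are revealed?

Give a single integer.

Answer: 6

Derivation:
Click 1 (0,4) count=0: revealed 4 new [(0,3) (0,4) (1,3) (1,4)] -> total=4
Click 2 (3,4) count=2: revealed 1 new [(3,4)] -> total=5
Click 3 (0,1) count=3: revealed 1 new [(0,1)] -> total=6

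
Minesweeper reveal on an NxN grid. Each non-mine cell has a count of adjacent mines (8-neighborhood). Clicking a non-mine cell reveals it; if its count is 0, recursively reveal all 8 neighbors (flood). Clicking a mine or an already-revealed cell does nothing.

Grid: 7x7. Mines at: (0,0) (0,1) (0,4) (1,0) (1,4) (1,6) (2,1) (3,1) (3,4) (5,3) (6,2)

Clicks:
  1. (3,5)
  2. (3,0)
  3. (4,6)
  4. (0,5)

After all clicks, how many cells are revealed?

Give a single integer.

Answer: 15

Derivation:
Click 1 (3,5) count=1: revealed 1 new [(3,5)] -> total=1
Click 2 (3,0) count=2: revealed 1 new [(3,0)] -> total=2
Click 3 (4,6) count=0: revealed 12 new [(2,5) (2,6) (3,6) (4,4) (4,5) (4,6) (5,4) (5,5) (5,6) (6,4) (6,5) (6,6)] -> total=14
Click 4 (0,5) count=3: revealed 1 new [(0,5)] -> total=15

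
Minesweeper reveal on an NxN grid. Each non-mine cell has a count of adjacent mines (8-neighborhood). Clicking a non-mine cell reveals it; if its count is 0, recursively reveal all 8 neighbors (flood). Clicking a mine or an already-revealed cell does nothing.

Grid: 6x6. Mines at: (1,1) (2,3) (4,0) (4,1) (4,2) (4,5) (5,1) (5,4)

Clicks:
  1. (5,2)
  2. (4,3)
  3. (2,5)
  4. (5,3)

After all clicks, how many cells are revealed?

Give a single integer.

Click 1 (5,2) count=3: revealed 1 new [(5,2)] -> total=1
Click 2 (4,3) count=2: revealed 1 new [(4,3)] -> total=2
Click 3 (2,5) count=0: revealed 12 new [(0,2) (0,3) (0,4) (0,5) (1,2) (1,3) (1,4) (1,5) (2,4) (2,5) (3,4) (3,5)] -> total=14
Click 4 (5,3) count=2: revealed 1 new [(5,3)] -> total=15

Answer: 15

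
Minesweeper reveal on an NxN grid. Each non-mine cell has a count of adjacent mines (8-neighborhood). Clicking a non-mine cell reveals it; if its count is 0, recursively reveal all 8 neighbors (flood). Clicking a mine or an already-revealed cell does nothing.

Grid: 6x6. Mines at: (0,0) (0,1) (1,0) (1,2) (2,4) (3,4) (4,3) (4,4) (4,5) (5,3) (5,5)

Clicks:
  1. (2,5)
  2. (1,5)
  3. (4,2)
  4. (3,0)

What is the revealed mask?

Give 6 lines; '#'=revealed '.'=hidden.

Answer: ......
.....#
###..#
###...
###...
###...

Derivation:
Click 1 (2,5) count=2: revealed 1 new [(2,5)] -> total=1
Click 2 (1,5) count=1: revealed 1 new [(1,5)] -> total=2
Click 3 (4,2) count=2: revealed 1 new [(4,2)] -> total=3
Click 4 (3,0) count=0: revealed 11 new [(2,0) (2,1) (2,2) (3,0) (3,1) (3,2) (4,0) (4,1) (5,0) (5,1) (5,2)] -> total=14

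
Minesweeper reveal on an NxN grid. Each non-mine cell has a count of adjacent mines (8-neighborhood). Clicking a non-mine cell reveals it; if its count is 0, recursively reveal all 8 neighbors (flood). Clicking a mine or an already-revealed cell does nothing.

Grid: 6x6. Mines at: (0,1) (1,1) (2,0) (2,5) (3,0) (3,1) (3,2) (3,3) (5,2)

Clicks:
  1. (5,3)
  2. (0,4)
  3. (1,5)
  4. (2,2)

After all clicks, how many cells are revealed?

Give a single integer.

Answer: 12

Derivation:
Click 1 (5,3) count=1: revealed 1 new [(5,3)] -> total=1
Click 2 (0,4) count=0: revealed 11 new [(0,2) (0,3) (0,4) (0,5) (1,2) (1,3) (1,4) (1,5) (2,2) (2,3) (2,4)] -> total=12
Click 3 (1,5) count=1: revealed 0 new [(none)] -> total=12
Click 4 (2,2) count=4: revealed 0 new [(none)] -> total=12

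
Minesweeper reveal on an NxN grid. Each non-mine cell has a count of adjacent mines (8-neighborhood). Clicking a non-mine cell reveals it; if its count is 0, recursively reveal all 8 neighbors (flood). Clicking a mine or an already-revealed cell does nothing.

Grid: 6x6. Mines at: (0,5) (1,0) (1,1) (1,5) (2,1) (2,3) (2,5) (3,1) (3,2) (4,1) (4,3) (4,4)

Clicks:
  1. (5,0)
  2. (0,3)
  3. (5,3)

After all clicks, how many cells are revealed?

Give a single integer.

Answer: 8

Derivation:
Click 1 (5,0) count=1: revealed 1 new [(5,0)] -> total=1
Click 2 (0,3) count=0: revealed 6 new [(0,2) (0,3) (0,4) (1,2) (1,3) (1,4)] -> total=7
Click 3 (5,3) count=2: revealed 1 new [(5,3)] -> total=8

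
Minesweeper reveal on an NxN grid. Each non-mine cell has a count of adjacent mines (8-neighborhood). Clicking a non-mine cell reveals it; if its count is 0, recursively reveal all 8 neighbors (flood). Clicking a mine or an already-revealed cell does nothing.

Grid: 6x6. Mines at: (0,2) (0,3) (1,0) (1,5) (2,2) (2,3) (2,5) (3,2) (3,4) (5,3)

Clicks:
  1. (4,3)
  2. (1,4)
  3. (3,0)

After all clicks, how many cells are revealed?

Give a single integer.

Answer: 12

Derivation:
Click 1 (4,3) count=3: revealed 1 new [(4,3)] -> total=1
Click 2 (1,4) count=4: revealed 1 new [(1,4)] -> total=2
Click 3 (3,0) count=0: revealed 10 new [(2,0) (2,1) (3,0) (3,1) (4,0) (4,1) (4,2) (5,0) (5,1) (5,2)] -> total=12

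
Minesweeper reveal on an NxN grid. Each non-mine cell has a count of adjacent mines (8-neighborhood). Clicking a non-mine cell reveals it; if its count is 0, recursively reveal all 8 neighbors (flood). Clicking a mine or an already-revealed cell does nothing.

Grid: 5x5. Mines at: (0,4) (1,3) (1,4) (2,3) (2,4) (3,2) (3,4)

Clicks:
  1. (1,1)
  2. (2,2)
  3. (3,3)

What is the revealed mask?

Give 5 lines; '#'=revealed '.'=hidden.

Answer: ###..
###..
###..
##.#.
##...

Derivation:
Click 1 (1,1) count=0: revealed 13 new [(0,0) (0,1) (0,2) (1,0) (1,1) (1,2) (2,0) (2,1) (2,2) (3,0) (3,1) (4,0) (4,1)] -> total=13
Click 2 (2,2) count=3: revealed 0 new [(none)] -> total=13
Click 3 (3,3) count=4: revealed 1 new [(3,3)] -> total=14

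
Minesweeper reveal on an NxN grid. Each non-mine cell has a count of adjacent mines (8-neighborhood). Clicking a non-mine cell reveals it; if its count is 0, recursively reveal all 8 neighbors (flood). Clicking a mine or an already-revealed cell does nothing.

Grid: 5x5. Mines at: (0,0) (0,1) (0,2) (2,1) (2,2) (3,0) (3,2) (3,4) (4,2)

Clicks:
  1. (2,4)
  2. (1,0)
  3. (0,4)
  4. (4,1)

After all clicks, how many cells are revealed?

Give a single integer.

Answer: 8

Derivation:
Click 1 (2,4) count=1: revealed 1 new [(2,4)] -> total=1
Click 2 (1,0) count=3: revealed 1 new [(1,0)] -> total=2
Click 3 (0,4) count=0: revealed 5 new [(0,3) (0,4) (1,3) (1,4) (2,3)] -> total=7
Click 4 (4,1) count=3: revealed 1 new [(4,1)] -> total=8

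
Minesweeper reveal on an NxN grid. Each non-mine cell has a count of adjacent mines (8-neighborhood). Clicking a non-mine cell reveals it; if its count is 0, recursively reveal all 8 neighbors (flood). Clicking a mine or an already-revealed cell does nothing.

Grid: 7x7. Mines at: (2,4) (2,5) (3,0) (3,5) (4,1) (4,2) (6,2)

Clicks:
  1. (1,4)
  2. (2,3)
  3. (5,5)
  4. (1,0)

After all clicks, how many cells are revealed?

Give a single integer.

Answer: 33

Derivation:
Click 1 (1,4) count=2: revealed 1 new [(1,4)] -> total=1
Click 2 (2,3) count=1: revealed 1 new [(2,3)] -> total=2
Click 3 (5,5) count=0: revealed 12 new [(4,3) (4,4) (4,5) (4,6) (5,3) (5,4) (5,5) (5,6) (6,3) (6,4) (6,5) (6,6)] -> total=14
Click 4 (1,0) count=0: revealed 19 new [(0,0) (0,1) (0,2) (0,3) (0,4) (0,5) (0,6) (1,0) (1,1) (1,2) (1,3) (1,5) (1,6) (2,0) (2,1) (2,2) (3,1) (3,2) (3,3)] -> total=33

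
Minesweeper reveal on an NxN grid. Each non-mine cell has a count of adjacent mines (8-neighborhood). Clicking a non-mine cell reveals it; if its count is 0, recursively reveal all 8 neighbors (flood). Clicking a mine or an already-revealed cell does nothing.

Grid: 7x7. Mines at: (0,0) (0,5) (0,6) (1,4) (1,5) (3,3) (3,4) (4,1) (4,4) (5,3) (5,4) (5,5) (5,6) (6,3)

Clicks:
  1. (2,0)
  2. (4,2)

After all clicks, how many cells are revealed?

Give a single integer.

Answer: 15

Derivation:
Click 1 (2,0) count=0: revealed 14 new [(0,1) (0,2) (0,3) (1,0) (1,1) (1,2) (1,3) (2,0) (2,1) (2,2) (2,3) (3,0) (3,1) (3,2)] -> total=14
Click 2 (4,2) count=3: revealed 1 new [(4,2)] -> total=15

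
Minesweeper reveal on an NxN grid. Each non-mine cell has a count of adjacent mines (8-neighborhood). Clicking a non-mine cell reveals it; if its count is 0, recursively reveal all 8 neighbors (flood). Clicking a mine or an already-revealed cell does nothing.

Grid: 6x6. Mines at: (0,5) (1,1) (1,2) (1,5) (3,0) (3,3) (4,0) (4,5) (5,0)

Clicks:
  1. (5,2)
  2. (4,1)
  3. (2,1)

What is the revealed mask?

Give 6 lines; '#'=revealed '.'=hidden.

Answer: ......
......
.#....
......
.####.
.####.

Derivation:
Click 1 (5,2) count=0: revealed 8 new [(4,1) (4,2) (4,3) (4,4) (5,1) (5,2) (5,3) (5,4)] -> total=8
Click 2 (4,1) count=3: revealed 0 new [(none)] -> total=8
Click 3 (2,1) count=3: revealed 1 new [(2,1)] -> total=9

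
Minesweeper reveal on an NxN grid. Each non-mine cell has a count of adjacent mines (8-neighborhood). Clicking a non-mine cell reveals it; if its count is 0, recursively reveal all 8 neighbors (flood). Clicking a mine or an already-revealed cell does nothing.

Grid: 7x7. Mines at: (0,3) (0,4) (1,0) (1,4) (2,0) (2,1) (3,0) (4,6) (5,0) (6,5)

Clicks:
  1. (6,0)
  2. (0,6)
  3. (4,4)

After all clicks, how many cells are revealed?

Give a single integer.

Answer: 30

Derivation:
Click 1 (6,0) count=1: revealed 1 new [(6,0)] -> total=1
Click 2 (0,6) count=0: revealed 8 new [(0,5) (0,6) (1,5) (1,6) (2,5) (2,6) (3,5) (3,6)] -> total=9
Click 3 (4,4) count=0: revealed 21 new [(2,2) (2,3) (2,4) (3,1) (3,2) (3,3) (3,4) (4,1) (4,2) (4,3) (4,4) (4,5) (5,1) (5,2) (5,3) (5,4) (5,5) (6,1) (6,2) (6,3) (6,4)] -> total=30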